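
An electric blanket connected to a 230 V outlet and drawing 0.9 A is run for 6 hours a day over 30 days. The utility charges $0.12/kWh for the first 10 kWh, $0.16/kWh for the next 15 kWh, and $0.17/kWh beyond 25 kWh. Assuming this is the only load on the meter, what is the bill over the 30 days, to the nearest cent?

Power = 0.9 A × 230 V = 207 W = 0.207 kW
Runtime = 6 h/day × 30 days = 180 h
Energy = 0.207 kW × 180 h = 37.26 kWh
Tier 1 (0–10 kWh): 10 × $0.12 = $1.2
Tier 2 (10–25 kWh): 15 × $0.16 = $2.4
Above 25 kWh: 12.26 × $0.17 = $2.0842
Bill = $5.68

$5.68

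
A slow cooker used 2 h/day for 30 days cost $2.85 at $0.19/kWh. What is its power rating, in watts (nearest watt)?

250 W

Energy = $2.85 ÷ $0.19/kWh = 15 kWh
Runtime = 2 h/day × 30 days = 60 h
Power = 15 kWh ÷ 60 h = 0.25 kW = 250 W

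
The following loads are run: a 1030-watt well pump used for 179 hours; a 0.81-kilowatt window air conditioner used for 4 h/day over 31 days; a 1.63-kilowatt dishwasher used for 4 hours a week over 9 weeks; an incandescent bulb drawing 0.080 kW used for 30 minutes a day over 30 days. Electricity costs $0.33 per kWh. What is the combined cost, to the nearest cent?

well pump: 1.03 kW × 179 h = 184.37 kWh
window air conditioner: Runtime = 4 h/day × 31 days = 124 h
window air conditioner: 0.81 kW × 124 h = 100.44 kWh
dishwasher: Runtime = 4 h/week × 9 weeks = 36 h
dishwasher: 1.63 kW × 36 h = 58.68 kWh
incandescent bulb: Runtime = 30 min × 30 = 900 min = 15 h
incandescent bulb: 0.08 kW × 15 h = 1.2 kWh
Total energy = 344.69 kWh
Cost = 344.69 × $0.33 = $113.75

$113.75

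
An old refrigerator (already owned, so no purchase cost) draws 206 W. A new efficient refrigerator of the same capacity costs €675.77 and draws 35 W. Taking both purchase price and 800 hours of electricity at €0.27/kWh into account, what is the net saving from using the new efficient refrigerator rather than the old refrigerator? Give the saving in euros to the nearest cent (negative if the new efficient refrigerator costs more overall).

old refrigerator: €0.00 + (206/1000) kW × 800 h × €0.27 = €0.00 + €44.496 = €44.496
new efficient refrigerator: €675.77 + (35/1000) kW × 800 h × €0.27 = €675.77 + €7.56 = €683.33
Saving = €44.496 − €683.33 = −€638.834 → -€638.83

-€638.83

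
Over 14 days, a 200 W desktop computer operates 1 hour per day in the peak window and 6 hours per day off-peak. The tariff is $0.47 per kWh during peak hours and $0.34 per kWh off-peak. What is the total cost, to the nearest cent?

$7.03

Peak energy = 0.2 kW × 1 h × 14 = 2.8 kWh
Off-peak energy = 0.2 kW × 6 h × 14 = 16.8 kWh
Cost = 2.8 × $0.47 + 16.8 × $0.34 = $1.316 + $5.712 = $7.03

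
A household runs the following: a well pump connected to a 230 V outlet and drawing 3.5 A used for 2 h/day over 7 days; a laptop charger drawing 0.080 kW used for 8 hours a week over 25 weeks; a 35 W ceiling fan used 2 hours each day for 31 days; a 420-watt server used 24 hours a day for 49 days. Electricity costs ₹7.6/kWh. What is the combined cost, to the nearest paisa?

well pump: Power = 3.5 A × 230 V = 805 W = 0.805 kW
well pump: Runtime = 2 h/day × 7 days = 14 h
well pump: 0.805 kW × 14 h = 11.27 kWh
laptop charger: Runtime = 8 h/week × 25 weeks = 200 h
laptop charger: 0.08 kW × 200 h = 16 kWh
ceiling fan: Runtime = 2 h/day × 31 days = 62 h
ceiling fan: 0.035 kW × 62 h = 2.17 kWh
server: Runtime = 24 h × 49 = 1176 h
server: 0.42 kW × 1176 h = 493.92 kWh
Total energy = 523.36 kWh
Cost = 523.36 × ₹7.6 = ₹3977.54

₹3977.54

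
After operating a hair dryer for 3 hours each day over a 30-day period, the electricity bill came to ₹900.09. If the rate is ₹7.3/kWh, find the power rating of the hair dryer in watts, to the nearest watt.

1370 W

Energy = ₹900.09 ÷ ₹7.3/kWh = 123.3 kWh
Runtime = 3 h/day × 30 days = 90 h
Power = 123.3 kWh ÷ 90 h = 1.37 kW = 1370 W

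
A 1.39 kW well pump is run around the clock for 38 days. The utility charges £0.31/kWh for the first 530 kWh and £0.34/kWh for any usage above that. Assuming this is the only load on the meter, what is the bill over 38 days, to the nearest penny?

£415.11

Runtime = 24 h × 38 = 912 h
Energy = 1.39 kW × 912 h = 1267.68 kWh
Tier 1 (0–530 kWh): 530 × £0.31 = £164.3
Above 530 kWh: 737.68 × £0.34 = £250.8112
Bill = £415.11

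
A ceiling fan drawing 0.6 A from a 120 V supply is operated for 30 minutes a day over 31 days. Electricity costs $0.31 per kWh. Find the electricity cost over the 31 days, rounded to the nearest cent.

$0.35

Power = 0.6 A × 120 V = 72 W = 0.072 kW
Runtime = 30 min × 31 = 930 min = 15.5 h
Energy = 0.072 kW × 15.5 h = 1.116 kWh
Cost = 1.116 kWh × $0.31/kWh = $0.35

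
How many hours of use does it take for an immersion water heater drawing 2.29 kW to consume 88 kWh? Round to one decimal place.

Hours = 88 kWh ÷ 2.29 kW = 38.4 h

38.4 h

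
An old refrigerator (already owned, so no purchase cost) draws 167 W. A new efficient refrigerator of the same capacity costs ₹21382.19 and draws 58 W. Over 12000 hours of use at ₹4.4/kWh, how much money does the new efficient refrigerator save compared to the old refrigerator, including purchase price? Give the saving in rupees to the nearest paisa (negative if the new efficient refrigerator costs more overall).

-₹15626.99

old refrigerator: ₹0.00 + (167/1000) kW × 12000 h × ₹4.4 = ₹0.00 + ₹8817.6 = ₹8817.6
new efficient refrigerator: ₹21382.19 + (58/1000) kW × 12000 h × ₹4.4 = ₹21382.19 + ₹3062.4 = ₹24444.59
Saving = ₹8817.6 − ₹24444.59 = −₹15626.99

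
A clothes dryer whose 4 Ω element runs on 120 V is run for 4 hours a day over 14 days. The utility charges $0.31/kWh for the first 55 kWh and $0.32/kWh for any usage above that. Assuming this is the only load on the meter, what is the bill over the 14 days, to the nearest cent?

$63.96

Power = V²/R = 120²/4 = 3600 W = 3.6 kW
Runtime = 4 h/day × 14 days = 56 h
Energy = 3.6 kW × 56 h = 201.6 kWh
Tier 1 (0–55 kWh): 55 × $0.31 = $17.05
Above 55 kWh: 146.6 × $0.32 = $46.912
Bill = $63.96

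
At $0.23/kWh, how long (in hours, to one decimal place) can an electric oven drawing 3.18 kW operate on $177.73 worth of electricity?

243.0 h

Energy available = $177.73 ÷ $0.23/kWh = 772.7391 kWh
Hours = 772.7391 kWh ÷ 3.18 kW = 243.0 h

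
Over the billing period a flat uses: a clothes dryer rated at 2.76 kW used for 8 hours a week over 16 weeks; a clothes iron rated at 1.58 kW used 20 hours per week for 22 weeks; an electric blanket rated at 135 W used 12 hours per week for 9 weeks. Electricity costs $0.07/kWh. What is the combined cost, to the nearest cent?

clothes dryer: Runtime = 8 h/week × 16 weeks = 128 h
clothes dryer: 2.76 kW × 128 h = 353.28 kWh
clothes iron: Runtime = 20 h/week × 22 weeks = 440 h
clothes iron: 1.58 kW × 440 h = 695.2 kWh
electric blanket: Runtime = 12 h/week × 9 weeks = 108 h
electric blanket: 0.135 kW × 108 h = 14.58 kWh
Total energy = 1063.06 kWh
Cost = 1063.06 × $0.07 = $74.41

$74.41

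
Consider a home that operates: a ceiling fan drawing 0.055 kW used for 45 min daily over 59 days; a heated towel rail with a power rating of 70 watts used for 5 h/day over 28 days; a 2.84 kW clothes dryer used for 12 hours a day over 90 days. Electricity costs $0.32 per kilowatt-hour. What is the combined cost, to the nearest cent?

$985.42

ceiling fan: Runtime = 45 min × 59 = 2655 min = 44.25 h
ceiling fan: 0.055 kW × 44.25 h = 2.43375 kWh
heated towel rail: Runtime = 5 h/day × 28 days = 140 h
heated towel rail: 0.07 kW × 140 h = 9.8 kWh
clothes dryer: Runtime = 12 h/day × 90 days = 1080 h
clothes dryer: 2.84 kW × 1080 h = 3067.2 kWh
Total energy = 3079.43375 kWh
Cost = 3079.43375 × $0.32 = $985.42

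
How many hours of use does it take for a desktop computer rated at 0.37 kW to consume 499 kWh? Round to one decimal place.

1348.6 h

Hours = 499 kWh ÷ 0.37 kW = 1348.6 h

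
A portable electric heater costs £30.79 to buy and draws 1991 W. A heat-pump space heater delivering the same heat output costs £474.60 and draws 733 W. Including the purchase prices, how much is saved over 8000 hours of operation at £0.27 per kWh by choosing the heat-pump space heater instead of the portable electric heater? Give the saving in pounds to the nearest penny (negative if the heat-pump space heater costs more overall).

portable electric heater: £30.79 + (1991/1000) kW × 8000 h × £0.27 = £30.79 + £4300.56 = £4331.35
heat-pump space heater: £474.60 + (733/1000) kW × 8000 h × £0.27 = £474.60 + £1583.28 = £2057.88
Saving = £4331.35 − £2057.88 = £2273.47

£2273.47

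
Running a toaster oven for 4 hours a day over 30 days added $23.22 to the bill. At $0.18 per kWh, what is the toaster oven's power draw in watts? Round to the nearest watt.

1075 W

Energy = $23.22 ÷ $0.18/kWh = 129 kWh
Runtime = 4 h/day × 30 days = 120 h
Power = 129 kWh ÷ 120 h = 1.075 kW = 1075 W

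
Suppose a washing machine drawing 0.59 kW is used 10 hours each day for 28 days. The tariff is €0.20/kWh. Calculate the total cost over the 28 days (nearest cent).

Runtime = 10 h/day × 28 days = 280 h
Energy = 0.59 kW × 280 h = 165.2 kWh
Cost = 165.2 kWh × €0.20/kWh = €33.04

€33.04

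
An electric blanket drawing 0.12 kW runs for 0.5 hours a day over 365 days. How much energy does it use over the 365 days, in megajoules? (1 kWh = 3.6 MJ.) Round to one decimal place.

78.8 MJ

Runtime = 0.5 h/day × 365 days = 182.5 h
Energy = 0.12 kW × 182.5 h = 21.9 kWh
= 21.9 × 3.6 MJ = 78.8 MJ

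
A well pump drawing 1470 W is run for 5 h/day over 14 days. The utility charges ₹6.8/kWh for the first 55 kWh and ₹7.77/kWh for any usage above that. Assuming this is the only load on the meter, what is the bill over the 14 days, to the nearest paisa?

Runtime = 5 h/day × 14 days = 70 h
Energy = 1.47 kW × 70 h = 102.9 kWh
Tier 1 (0–55 kWh): 55 × ₹6.8 = ₹374
Above 55 kWh: 47.9 × ₹7.77 = ₹372.183
Bill = ₹746.18

₹746.18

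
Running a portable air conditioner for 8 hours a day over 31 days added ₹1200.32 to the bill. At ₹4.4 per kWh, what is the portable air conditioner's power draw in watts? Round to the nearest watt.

Energy = ₹1200.32 ÷ ₹4.4/kWh = 272.8 kWh
Runtime = 8 h/day × 31 days = 248 h
Power = 272.8 kWh ÷ 248 h = 1.1 kW = 1100 W

1100 W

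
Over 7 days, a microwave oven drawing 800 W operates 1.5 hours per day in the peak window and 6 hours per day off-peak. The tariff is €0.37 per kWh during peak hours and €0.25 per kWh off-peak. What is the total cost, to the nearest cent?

Peak energy = 0.8 kW × 1.5 h × 7 = 8.4 kWh
Off-peak energy = 0.8 kW × 6 h × 7 = 33.6 kWh
Cost = 8.4 × €0.37 + 33.6 × €0.25 = €3.108 + €8.4 = €11.51

€11.51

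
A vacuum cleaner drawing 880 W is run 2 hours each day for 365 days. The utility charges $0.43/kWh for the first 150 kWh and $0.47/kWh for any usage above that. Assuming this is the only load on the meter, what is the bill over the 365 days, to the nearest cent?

$295.93

Runtime = 2 h/day × 365 days = 730 h
Energy = 0.88 kW × 730 h = 642.4 kWh
Tier 1 (0–150 kWh): 150 × $0.43 = $64.5
Above 150 kWh: 492.4 × $0.47 = $231.428
Bill = $295.93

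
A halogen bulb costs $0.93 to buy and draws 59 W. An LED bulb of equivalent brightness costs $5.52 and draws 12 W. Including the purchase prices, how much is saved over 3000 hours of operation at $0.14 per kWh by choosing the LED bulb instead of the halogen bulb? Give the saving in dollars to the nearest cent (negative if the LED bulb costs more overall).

halogen bulb: $0.93 + (59/1000) kW × 3000 h × $0.14 = $0.93 + $24.78 = $25.71
LED bulb: $5.52 + (12/1000) kW × 3000 h × $0.14 = $5.52 + $5.04 = $10.56
Saving = $25.71 − $10.56 = $15.15

$15.15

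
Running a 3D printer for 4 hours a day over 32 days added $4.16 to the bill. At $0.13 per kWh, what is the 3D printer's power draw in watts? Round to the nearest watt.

Energy = $4.16 ÷ $0.13/kWh = 32 kWh
Runtime = 4 h/day × 32 days = 128 h
Power = 32 kWh ÷ 128 h = 0.25 kW = 250 W

250 W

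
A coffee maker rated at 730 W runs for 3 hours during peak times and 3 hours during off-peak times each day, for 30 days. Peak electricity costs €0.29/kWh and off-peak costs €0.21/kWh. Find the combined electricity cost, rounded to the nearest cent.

Peak energy = 0.73 kW × 3 h × 30 = 65.7 kWh
Off-peak energy = 0.73 kW × 3 h × 30 = 65.7 kWh
Cost = 65.7 × €0.29 + 65.7 × €0.21 = €19.053 + €13.797 = €32.85

€32.85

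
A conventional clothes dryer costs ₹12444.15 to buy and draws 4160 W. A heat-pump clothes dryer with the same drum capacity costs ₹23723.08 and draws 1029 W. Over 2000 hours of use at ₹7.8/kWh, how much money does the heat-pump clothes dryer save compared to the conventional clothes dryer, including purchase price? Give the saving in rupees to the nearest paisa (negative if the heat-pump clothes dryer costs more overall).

₹37564.67

conventional clothes dryer: ₹12444.15 + (4160/1000) kW × 2000 h × ₹7.8 = ₹12444.15 + ₹64896 = ₹77340.15
heat-pump clothes dryer: ₹23723.08 + (1029/1000) kW × 2000 h × ₹7.8 = ₹23723.08 + ₹16052.4 = ₹39775.48
Saving = ₹77340.15 − ₹39775.48 = ₹37564.67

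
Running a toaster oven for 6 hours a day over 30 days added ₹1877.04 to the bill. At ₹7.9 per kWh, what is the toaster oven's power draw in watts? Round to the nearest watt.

1320 W

Energy = ₹1877.04 ÷ ₹7.9/kWh = 237.6 kWh
Runtime = 6 h/day × 30 days = 180 h
Power = 237.6 kWh ÷ 180 h = 1.32 kW = 1320 W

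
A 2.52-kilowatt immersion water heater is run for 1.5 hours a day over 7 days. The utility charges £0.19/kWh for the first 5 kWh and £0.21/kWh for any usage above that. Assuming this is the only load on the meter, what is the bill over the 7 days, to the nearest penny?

£5.46

Runtime = 1.5 h/day × 7 days = 10.5 h
Energy = 2.52 kW × 10.5 h = 26.46 kWh
Tier 1 (0–5 kWh): 5 × £0.19 = £0.95
Above 5 kWh: 21.46 × £0.21 = £4.5066
Bill = £5.46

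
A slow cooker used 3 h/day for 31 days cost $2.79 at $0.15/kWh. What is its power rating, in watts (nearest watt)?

200 W

Energy = $2.79 ÷ $0.15/kWh = 18.6 kWh
Runtime = 3 h/day × 31 days = 93 h
Power = 18.6 kWh ÷ 93 h = 0.2 kW = 200 W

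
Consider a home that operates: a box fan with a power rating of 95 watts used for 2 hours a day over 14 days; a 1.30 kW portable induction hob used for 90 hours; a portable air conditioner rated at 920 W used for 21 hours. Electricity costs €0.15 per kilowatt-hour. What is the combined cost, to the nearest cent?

box fan: Runtime = 2 h/day × 14 days = 28 h
box fan: 0.095 kW × 28 h = 2.66 kWh
portable induction hob: 1.3 kW × 90 h = 117 kWh
portable air conditioner: 0.92 kW × 21 h = 19.32 kWh
Total energy = 138.98 kWh
Cost = 138.98 × €0.15 = €20.85

€20.85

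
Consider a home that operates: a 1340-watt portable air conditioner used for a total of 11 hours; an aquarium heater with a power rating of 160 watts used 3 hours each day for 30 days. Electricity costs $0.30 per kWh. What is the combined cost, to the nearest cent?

portable air conditioner: 1.34 kW × 11 h = 14.74 kWh
aquarium heater: Runtime = 3 h/day × 30 days = 90 h
aquarium heater: 0.16 kW × 90 h = 14.4 kWh
Total energy = 29.14 kWh
Cost = 29.14 × $0.30 = $8.74

$8.74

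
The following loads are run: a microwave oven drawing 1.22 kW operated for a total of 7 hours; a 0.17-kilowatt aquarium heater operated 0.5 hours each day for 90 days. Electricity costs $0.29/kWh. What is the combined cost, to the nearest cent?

microwave oven: 1.22 kW × 7 h = 8.54 kWh
aquarium heater: Runtime = 0.5 h/day × 90 days = 45 h
aquarium heater: 0.17 kW × 45 h = 7.65 kWh
Total energy = 16.19 kWh
Cost = 16.19 × $0.29 = $4.70

$4.70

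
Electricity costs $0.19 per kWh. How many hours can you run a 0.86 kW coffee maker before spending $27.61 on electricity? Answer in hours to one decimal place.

169.0 h

Energy available = $27.61 ÷ $0.19/kWh = 145.3158 kWh
Hours = 145.3158 kWh ÷ 0.86 kW = 169.0 h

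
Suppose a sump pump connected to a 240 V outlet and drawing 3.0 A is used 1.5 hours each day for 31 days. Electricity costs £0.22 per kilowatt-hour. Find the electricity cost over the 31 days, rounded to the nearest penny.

£7.37

Power = 3.0 A × 240 V = 720 W = 0.72 kW
Runtime = 1.5 h/day × 31 days = 46.5 h
Energy = 0.72 kW × 46.5 h = 33.48 kWh
Cost = 33.48 kWh × £0.22/kWh = £7.37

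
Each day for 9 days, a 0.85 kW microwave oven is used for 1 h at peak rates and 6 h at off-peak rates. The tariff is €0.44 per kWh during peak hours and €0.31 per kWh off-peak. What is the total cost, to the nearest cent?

€17.60

Peak energy = 0.85 kW × 1 h × 9 = 7.65 kWh
Off-peak energy = 0.85 kW × 6 h × 9 = 45.9 kWh
Cost = 7.65 × €0.44 + 45.9 × €0.31 = €3.366 + €14.229 = €17.60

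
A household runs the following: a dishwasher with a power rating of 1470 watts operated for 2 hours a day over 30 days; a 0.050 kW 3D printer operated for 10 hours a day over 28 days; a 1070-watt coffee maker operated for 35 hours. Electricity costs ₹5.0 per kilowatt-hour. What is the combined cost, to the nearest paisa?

dishwasher: Runtime = 2 h/day × 30 days = 60 h
dishwasher: 1.47 kW × 60 h = 88.2 kWh
3D printer: Runtime = 10 h/day × 28 days = 280 h
3D printer: 0.05 kW × 280 h = 14 kWh
coffee maker: 1.07 kW × 35 h = 37.45 kWh
Total energy = 139.65 kWh
Cost = 139.65 × ₹5.0 = ₹698.25

₹698.25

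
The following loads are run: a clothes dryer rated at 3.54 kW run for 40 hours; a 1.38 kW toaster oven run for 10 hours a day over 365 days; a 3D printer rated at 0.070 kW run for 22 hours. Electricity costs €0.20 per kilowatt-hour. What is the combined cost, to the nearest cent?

€1036.03

clothes dryer: 3.54 kW × 40 h = 141.6 kWh
toaster oven: Runtime = 10 h/day × 365 days = 3650 h
toaster oven: 1.38 kW × 3650 h = 5037 kWh
3D printer: 0.07 kW × 22 h = 1.54 kWh
Total energy = 5180.14 kWh
Cost = 5180.14 × €0.20 = €1036.03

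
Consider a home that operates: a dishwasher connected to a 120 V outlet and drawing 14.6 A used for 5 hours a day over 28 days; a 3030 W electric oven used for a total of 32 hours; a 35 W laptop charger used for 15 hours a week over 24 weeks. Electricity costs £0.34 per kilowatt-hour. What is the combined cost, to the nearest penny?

dishwasher: Power = 14.6 A × 120 V = 1752 W = 1.752 kW
dishwasher: Runtime = 5 h/day × 28 days = 140 h
dishwasher: 1.752 kW × 140 h = 245.28 kWh
electric oven: 3.03 kW × 32 h = 96.96 kWh
laptop charger: Runtime = 15 h/week × 24 weeks = 360 h
laptop charger: 0.035 kW × 360 h = 12.6 kWh
Total energy = 354.84 kWh
Cost = 354.84 × £0.34 = £120.65

£120.65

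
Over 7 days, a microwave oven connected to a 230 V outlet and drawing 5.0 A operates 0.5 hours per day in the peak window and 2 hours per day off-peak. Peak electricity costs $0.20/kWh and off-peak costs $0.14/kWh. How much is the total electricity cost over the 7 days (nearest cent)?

$3.06

Power = 5.0 A × 230 V = 1150 W = 1.15 kW
Peak energy = 1.15 kW × 0.5 h × 7 = 4.025 kWh
Off-peak energy = 1.15 kW × 2 h × 7 = 16.1 kWh
Cost = 4.025 × $0.20 + 16.1 × $0.14 = $0.805 + $2.254 = $3.06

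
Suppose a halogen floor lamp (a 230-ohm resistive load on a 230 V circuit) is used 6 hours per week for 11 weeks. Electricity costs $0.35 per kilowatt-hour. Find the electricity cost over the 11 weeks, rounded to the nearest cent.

Power = V²/R = 230²/230 = 230 W = 0.23 kW
Runtime = 6 h/week × 11 weeks = 66 h
Energy = 0.23 kW × 66 h = 15.18 kWh
Cost = 15.18 kWh × $0.35/kWh = $5.31

$5.31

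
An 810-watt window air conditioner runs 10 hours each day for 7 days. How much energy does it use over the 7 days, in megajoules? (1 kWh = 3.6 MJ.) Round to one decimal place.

Runtime = 10 h/day × 7 days = 70 h
Energy = 0.81 kW × 70 h = 56.7 kWh
= 56.7 × 3.6 MJ = 204.1 MJ

204.1 MJ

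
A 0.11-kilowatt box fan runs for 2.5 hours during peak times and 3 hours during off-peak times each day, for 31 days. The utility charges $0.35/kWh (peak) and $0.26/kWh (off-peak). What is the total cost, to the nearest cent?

Peak energy = 0.11 kW × 2.5 h × 31 = 8.525 kWh
Off-peak energy = 0.11 kW × 3 h × 31 = 10.23 kWh
Cost = 8.525 × $0.35 + 10.23 × $0.26 = $2.98375 + $2.6598 = $5.64

$5.64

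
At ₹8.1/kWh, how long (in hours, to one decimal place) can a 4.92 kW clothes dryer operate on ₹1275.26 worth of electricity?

Energy available = ₹1275.26 ÷ ₹8.1/kWh = 157.4395 kWh
Hours = 157.4395 kWh ÷ 4.92 kW = 32.0 h

32.0 h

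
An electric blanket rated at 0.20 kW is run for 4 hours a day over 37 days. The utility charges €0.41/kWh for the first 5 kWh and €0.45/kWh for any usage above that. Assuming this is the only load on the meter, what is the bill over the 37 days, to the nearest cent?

Runtime = 4 h/day × 37 days = 148 h
Energy = 0.2 kW × 148 h = 29.6 kWh
Tier 1 (0–5 kWh): 5 × €0.41 = €2.05
Above 5 kWh: 24.6 × €0.45 = €11.07
Bill = €13.12

€13.12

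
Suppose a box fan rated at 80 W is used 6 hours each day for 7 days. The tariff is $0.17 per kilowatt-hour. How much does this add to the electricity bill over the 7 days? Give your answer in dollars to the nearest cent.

$0.57

Runtime = 6 h/day × 7 days = 42 h
Energy = 0.08 kW × 42 h = 3.36 kWh
Cost = 3.36 kWh × $0.17/kWh = $0.57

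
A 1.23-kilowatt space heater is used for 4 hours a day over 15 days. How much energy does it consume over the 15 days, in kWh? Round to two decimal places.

73.80 kWh

Runtime = 4 h/day × 15 days = 60 h
Energy = 1.23 kW × 60 h = 73.8 kWh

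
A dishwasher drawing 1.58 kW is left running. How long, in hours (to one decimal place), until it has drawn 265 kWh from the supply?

167.7 h

Hours = 265 kWh ÷ 1.58 kW = 167.7 h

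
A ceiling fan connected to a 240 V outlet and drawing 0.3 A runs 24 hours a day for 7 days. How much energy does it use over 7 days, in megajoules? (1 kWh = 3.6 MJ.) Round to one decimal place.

Power = 0.3 A × 240 V = 72 W = 0.072 kW
Runtime = 24 h × 7 = 168 h
Energy = 0.072 kW × 168 h = 12.096 kWh
= 12.096 × 3.6 MJ = 43.5 MJ

43.5 MJ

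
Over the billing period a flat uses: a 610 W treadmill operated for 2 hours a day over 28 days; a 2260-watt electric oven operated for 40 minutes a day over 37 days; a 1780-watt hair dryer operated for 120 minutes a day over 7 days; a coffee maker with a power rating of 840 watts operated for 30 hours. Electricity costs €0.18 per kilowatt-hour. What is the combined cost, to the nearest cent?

treadmill: Runtime = 2 h/day × 28 days = 56 h
treadmill: 0.61 kW × 56 h = 34.16 kWh
electric oven: Runtime = 40 min × 37 = 1480 min = 24.666666… h
electric oven: 2.26 kW × 24.666666… h = 55.746666… kWh
hair dryer: Runtime = 120 min × 7 = 840 min = 14 h
hair dryer: 1.78 kW × 14 h = 24.92 kWh
coffee maker: 0.84 kW × 30 h = 25.2 kWh
Total energy = 140.026666… kWh
Cost = 140.026666… × €0.18 = €25.20

€25.20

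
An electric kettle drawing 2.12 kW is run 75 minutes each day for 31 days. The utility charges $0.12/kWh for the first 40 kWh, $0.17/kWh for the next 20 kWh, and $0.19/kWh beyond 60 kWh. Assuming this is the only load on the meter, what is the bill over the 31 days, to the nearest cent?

$12.41

Runtime = 75 min × 31 = 2325 min = 38.75 h
Energy = 2.12 kW × 38.75 h = 82.15 kWh
Tier 1 (0–40 kWh): 40 × $0.12 = $4.8
Tier 2 (40–60 kWh): 20 × $0.17 = $3.4
Above 60 kWh: 22.15 × $0.19 = $4.2085
Bill = $12.41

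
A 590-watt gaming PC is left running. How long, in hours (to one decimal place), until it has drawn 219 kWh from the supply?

371.2 h

Hours = 219 kWh ÷ 0.59 kW = 371.2 h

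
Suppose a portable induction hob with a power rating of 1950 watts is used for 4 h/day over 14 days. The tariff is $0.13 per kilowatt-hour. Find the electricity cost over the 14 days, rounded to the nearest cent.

$14.20

Runtime = 4 h/day × 14 days = 56 h
Energy = 1.95 kW × 56 h = 109.2 kWh
Cost = 109.2 kWh × $0.13/kWh = $14.20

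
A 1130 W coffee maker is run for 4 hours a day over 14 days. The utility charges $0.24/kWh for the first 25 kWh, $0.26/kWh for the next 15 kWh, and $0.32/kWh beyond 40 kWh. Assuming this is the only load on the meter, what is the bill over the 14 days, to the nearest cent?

Runtime = 4 h/day × 14 days = 56 h
Energy = 1.13 kW × 56 h = 63.28 kWh
Tier 1 (0–25 kWh): 25 × $0.24 = $6
Tier 2 (25–40 kWh): 15 × $0.26 = $3.9
Above 40 kWh: 23.28 × $0.32 = $7.4496
Bill = $17.35

$17.35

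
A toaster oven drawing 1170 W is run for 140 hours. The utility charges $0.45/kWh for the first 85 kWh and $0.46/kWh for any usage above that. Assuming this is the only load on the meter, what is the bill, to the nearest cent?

Energy = 1.17 kW × 140 h = 163.8 kWh
Tier 1 (0–85 kWh): 85 × $0.45 = $38.25
Above 85 kWh: 78.8 × $0.46 = $36.248
Bill = $74.50

$74.50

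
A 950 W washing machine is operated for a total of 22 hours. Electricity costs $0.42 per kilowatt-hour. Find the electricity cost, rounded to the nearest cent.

$8.78

Energy = 0.95 kW × 22 h = 20.9 kWh
Cost = 20.9 kWh × $0.42/kWh = $8.78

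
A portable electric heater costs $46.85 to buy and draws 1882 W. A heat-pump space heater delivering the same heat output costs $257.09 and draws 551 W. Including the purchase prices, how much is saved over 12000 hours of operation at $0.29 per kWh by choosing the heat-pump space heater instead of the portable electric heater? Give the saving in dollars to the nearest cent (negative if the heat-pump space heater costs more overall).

portable electric heater: $46.85 + (1882/1000) kW × 12000 h × $0.29 = $46.85 + $6549.36 = $6596.21
heat-pump space heater: $257.09 + (551/1000) kW × 12000 h × $0.29 = $257.09 + $1917.48 = $2174.57
Saving = $6596.21 − $2174.57 = $4421.64

$4421.64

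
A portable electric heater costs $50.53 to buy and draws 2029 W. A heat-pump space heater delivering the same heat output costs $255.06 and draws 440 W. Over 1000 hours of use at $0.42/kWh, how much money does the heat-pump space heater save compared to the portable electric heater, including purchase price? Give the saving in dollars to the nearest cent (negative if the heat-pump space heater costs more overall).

portable electric heater: $50.53 + (2029/1000) kW × 1000 h × $0.42 = $50.53 + $852.18 = $902.71
heat-pump space heater: $255.06 + (440/1000) kW × 1000 h × $0.42 = $255.06 + $184.8 = $439.86
Saving = $902.71 − $439.86 = $462.85

$462.85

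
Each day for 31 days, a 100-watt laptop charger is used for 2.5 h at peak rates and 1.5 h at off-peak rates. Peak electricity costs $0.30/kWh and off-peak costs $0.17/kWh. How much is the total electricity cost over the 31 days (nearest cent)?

$3.12

Peak energy = 0.1 kW × 2.5 h × 31 = 7.75 kWh
Off-peak energy = 0.1 kW × 1.5 h × 31 = 4.65 kWh
Cost = 7.75 × $0.30 + 4.65 × $0.17 = $2.325 + $0.7905 = $3.12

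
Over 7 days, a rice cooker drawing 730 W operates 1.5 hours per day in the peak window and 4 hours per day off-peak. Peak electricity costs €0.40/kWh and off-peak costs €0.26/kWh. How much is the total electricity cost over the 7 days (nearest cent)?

€8.38

Peak energy = 0.73 kW × 1.5 h × 7 = 7.665 kWh
Off-peak energy = 0.73 kW × 4 h × 7 = 20.44 kWh
Cost = 7.665 × €0.40 + 20.44 × €0.26 = €3.066 + €5.3144 = €8.38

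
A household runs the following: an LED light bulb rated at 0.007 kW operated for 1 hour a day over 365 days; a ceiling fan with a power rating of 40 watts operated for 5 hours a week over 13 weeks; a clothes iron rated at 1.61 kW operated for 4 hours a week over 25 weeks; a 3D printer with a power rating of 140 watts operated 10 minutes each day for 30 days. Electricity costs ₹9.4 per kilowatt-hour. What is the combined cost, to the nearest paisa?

LED light bulb: Runtime = 1 h/day × 365 days = 365 h
LED light bulb: 0.007 kW × 365 h = 2.555 kWh
ceiling fan: Runtime = 5 h/week × 13 weeks = 65 h
ceiling fan: 0.04 kW × 65 h = 2.6 kWh
clothes iron: Runtime = 4 h/week × 25 weeks = 100 h
clothes iron: 1.61 kW × 100 h = 161 kWh
3D printer: Runtime = 10 min × 30 = 300 min = 5 h
3D printer: 0.14 kW × 5 h = 0.7 kWh
Total energy = 166.855 kWh
Cost = 166.855 × ₹9.4 = ₹1568.44

₹1568.44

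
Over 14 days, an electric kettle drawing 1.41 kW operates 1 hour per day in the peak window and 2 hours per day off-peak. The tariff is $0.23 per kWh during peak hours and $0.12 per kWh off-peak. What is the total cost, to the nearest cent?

Peak energy = 1.41 kW × 1 h × 14 = 19.74 kWh
Off-peak energy = 1.41 kW × 2 h × 14 = 39.48 kWh
Cost = 19.74 × $0.23 + 39.48 × $0.12 = $4.5402 + $4.7376 = $9.28

$9.28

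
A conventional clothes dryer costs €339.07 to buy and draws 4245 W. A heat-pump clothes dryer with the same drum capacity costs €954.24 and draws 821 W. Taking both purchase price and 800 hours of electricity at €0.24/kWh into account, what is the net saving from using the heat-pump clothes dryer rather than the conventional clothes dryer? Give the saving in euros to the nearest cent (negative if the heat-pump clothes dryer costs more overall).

conventional clothes dryer: €339.07 + (4245/1000) kW × 800 h × €0.24 = €339.07 + €815.04 = €1154.11
heat-pump clothes dryer: €954.24 + (821/1000) kW × 800 h × €0.24 = €954.24 + €157.632 = €1111.872
Saving = €1154.11 − €1111.872 = €42.238 → €42.24

€42.24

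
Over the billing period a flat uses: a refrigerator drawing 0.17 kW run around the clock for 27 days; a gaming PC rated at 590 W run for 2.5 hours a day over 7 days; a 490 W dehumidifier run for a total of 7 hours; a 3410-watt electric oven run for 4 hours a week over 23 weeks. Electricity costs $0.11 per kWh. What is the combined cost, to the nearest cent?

$48.14

refrigerator: Runtime = 24 h × 27 = 648 h
refrigerator: 0.17 kW × 648 h = 110.16 kWh
gaming PC: Runtime = 2.5 h/day × 7 days = 17.5 h
gaming PC: 0.59 kW × 17.5 h = 10.325 kWh
dehumidifier: 0.49 kW × 7 h = 3.43 kWh
electric oven: Runtime = 4 h/week × 23 weeks = 92 h
electric oven: 3.41 kW × 92 h = 313.72 kWh
Total energy = 437.635 kWh
Cost = 437.635 × $0.11 = $48.14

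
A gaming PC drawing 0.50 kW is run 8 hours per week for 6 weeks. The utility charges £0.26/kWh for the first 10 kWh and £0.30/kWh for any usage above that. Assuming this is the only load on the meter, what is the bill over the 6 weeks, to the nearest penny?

Runtime = 8 h/week × 6 weeks = 48 h
Energy = 0.5 kW × 48 h = 24 kWh
Tier 1 (0–10 kWh): 10 × £0.26 = £2.6
Above 10 kWh: 14 × £0.30 = £4.2
Bill = £6.80

£6.80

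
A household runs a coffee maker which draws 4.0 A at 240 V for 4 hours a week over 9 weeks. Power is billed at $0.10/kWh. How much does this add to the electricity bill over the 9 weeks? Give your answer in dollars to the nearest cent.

$3.46

Power = 4.0 A × 240 V = 960 W = 0.96 kW
Runtime = 4 h/week × 9 weeks = 36 h
Energy = 0.96 kW × 36 h = 34.56 kWh
Cost = 34.56 kWh × $0.10/kWh = $3.46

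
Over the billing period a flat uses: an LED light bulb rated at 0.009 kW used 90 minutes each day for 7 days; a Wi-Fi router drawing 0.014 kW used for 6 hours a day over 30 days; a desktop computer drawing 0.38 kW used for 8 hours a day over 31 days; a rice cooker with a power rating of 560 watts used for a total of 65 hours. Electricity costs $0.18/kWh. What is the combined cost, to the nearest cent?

LED light bulb: Runtime = 90 min × 7 = 630 min = 10.5 h
LED light bulb: 0.009 kW × 10.5 h = 0.0945 kWh
Wi-Fi router: Runtime = 6 h/day × 30 days = 180 h
Wi-Fi router: 0.014 kW × 180 h = 2.52 kWh
desktop computer: Runtime = 8 h/day × 31 days = 248 h
desktop computer: 0.38 kW × 248 h = 94.24 kWh
rice cooker: 0.56 kW × 65 h = 36.4 kWh
Total energy = 133.2545 kWh
Cost = 133.2545 × $0.18 = $23.99

$23.99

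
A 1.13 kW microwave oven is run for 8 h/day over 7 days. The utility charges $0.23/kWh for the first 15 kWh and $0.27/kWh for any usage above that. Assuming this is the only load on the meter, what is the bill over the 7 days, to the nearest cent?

Runtime = 8 h/day × 7 days = 56 h
Energy = 1.13 kW × 56 h = 63.28 kWh
Tier 1 (0–15 kWh): 15 × $0.23 = $3.45
Above 15 kWh: 48.28 × $0.27 = $13.0356
Bill = $16.49

$16.49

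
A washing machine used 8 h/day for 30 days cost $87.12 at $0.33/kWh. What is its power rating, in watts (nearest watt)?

1100 W

Energy = $87.12 ÷ $0.33/kWh = 264 kWh
Runtime = 8 h/day × 30 days = 240 h
Power = 264 kWh ÷ 240 h = 1.1 kW = 1100 W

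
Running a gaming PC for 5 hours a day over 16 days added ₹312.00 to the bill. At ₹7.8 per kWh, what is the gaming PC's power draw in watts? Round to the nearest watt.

500 W

Energy = ₹312.00 ÷ ₹7.8/kWh = 40 kWh
Runtime = 5 h/day × 16 days = 80 h
Power = 40 kWh ÷ 80 h = 0.5 kW = 500 W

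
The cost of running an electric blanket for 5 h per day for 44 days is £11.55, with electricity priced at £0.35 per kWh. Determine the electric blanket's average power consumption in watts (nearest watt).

Energy = £11.55 ÷ £0.35/kWh = 33 kWh
Runtime = 5 h/day × 44 days = 220 h
Power = 33 kWh ÷ 220 h = 0.15 kW = 150 W

150 W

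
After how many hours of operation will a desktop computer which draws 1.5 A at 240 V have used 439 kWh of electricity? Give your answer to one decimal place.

1219.4 h

Power = 1.5 A × 240 V = 360 W = 0.36 kW
Hours = 439 kWh ÷ 0.36 kW = 1219.4 h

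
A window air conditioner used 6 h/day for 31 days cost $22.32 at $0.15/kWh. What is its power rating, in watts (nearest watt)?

800 W

Energy = $22.32 ÷ $0.15/kWh = 148.8 kWh
Runtime = 6 h/day × 31 days = 186 h
Power = 148.8 kWh ÷ 186 h = 0.8 kW = 800 W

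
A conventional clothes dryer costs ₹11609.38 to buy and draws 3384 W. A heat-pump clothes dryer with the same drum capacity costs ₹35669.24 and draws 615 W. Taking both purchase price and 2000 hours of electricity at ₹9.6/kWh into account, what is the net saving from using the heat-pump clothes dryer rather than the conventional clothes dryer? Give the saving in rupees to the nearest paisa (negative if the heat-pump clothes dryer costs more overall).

conventional clothes dryer: ₹11609.38 + (3384/1000) kW × 2000 h × ₹9.6 = ₹11609.38 + ₹64972.8 = ₹76582.18
heat-pump clothes dryer: ₹35669.24 + (615/1000) kW × 2000 h × ₹9.6 = ₹35669.24 + ₹11808 = ₹47477.24
Saving = ₹76582.18 − ₹47477.24 = ₹29104.94

₹29104.94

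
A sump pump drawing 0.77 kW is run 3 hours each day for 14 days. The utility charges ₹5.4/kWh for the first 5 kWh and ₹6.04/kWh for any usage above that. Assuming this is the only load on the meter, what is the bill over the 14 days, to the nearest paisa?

₹192.13

Runtime = 3 h/day × 14 days = 42 h
Energy = 0.77 kW × 42 h = 32.34 kWh
Tier 1 (0–5 kWh): 5 × ₹5.4 = ₹27
Above 5 kWh: 27.34 × ₹6.04 = ₹165.1336
Bill = ₹192.13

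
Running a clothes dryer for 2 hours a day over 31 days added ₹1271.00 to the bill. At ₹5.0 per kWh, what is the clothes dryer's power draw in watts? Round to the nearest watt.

Energy = ₹1271.00 ÷ ₹5.0/kWh = 254.2 kWh
Runtime = 2 h/day × 31 days = 62 h
Power = 254.2 kWh ÷ 62 h = 4.1 kW = 4100 W

4100 W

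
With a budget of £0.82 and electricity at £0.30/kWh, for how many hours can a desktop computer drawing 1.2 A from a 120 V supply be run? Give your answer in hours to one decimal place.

19.0 h

Power = 1.2 A × 120 V = 144 W = 0.144 kW
Energy available = £0.82 ÷ £0.30/kWh = 2.7333 kWh
Hours = 2.7333 kWh ÷ 0.144 kW = 19.0 h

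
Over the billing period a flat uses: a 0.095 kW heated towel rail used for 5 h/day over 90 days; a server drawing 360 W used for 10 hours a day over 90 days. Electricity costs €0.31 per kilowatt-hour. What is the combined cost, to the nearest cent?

heated towel rail: Runtime = 5 h/day × 90 days = 450 h
heated towel rail: 0.095 kW × 450 h = 42.75 kWh
server: Runtime = 10 h/day × 90 days = 900 h
server: 0.36 kW × 900 h = 324 kWh
Total energy = 366.75 kWh
Cost = 366.75 × €0.31 = €113.69

€113.69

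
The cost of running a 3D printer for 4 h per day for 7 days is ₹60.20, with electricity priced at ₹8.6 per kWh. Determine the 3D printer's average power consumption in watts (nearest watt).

Energy = ₹60.20 ÷ ₹8.6/kWh = 7 kWh
Runtime = 4 h/day × 7 days = 28 h
Power = 7 kWh ÷ 28 h = 0.25 kW = 250 W

250 W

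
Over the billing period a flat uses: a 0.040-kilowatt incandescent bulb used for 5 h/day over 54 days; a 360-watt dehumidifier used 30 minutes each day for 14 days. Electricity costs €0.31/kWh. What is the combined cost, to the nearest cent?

incandescent bulb: Runtime = 5 h/day × 54 days = 270 h
incandescent bulb: 0.04 kW × 270 h = 10.8 kWh
dehumidifier: Runtime = 30 min × 14 = 420 min = 7 h
dehumidifier: 0.36 kW × 7 h = 2.52 kWh
Total energy = 13.32 kWh
Cost = 13.32 × €0.31 = €4.13

€4.13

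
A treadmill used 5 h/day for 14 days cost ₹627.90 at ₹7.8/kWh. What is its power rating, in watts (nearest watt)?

1150 W

Energy = ₹627.90 ÷ ₹7.8/kWh = 80.5 kWh
Runtime = 5 h/day × 14 days = 70 h
Power = 80.5 kWh ÷ 70 h = 1.15 kW = 1150 W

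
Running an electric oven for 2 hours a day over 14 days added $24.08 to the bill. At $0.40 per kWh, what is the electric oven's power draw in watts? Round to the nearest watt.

2150 W

Energy = $24.08 ÷ $0.40/kWh = 60.2 kWh
Runtime = 2 h/day × 14 days = 28 h
Power = 60.2 kWh ÷ 28 h = 2.15 kW = 2150 W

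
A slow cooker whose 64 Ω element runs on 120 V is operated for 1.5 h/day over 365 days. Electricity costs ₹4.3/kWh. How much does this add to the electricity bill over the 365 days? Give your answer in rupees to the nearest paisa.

₹529.71

Power = V²/R = 120²/64 = 225 W = 0.225 kW
Runtime = 1.5 h/day × 365 days = 547.5 h
Energy = 0.225 kW × 547.5 h = 123.1875 kWh
Cost = 123.1875 kWh × ₹4.3/kWh = ₹529.71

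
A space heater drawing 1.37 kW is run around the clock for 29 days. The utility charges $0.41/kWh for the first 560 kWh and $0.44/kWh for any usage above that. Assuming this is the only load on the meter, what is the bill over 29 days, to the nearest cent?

$402.75

Runtime = 24 h × 29 = 696 h
Energy = 1.37 kW × 696 h = 953.52 kWh
Tier 1 (0–560 kWh): 560 × $0.41 = $229.6
Above 560 kWh: 393.52 × $0.44 = $173.1488
Bill = $402.75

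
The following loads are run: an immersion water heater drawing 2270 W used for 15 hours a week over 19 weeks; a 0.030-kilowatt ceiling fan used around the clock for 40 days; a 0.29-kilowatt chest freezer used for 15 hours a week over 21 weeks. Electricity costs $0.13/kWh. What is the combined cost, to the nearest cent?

$99.72

immersion water heater: Runtime = 15 h/week × 19 weeks = 285 h
immersion water heater: 2.27 kW × 285 h = 646.95 kWh
ceiling fan: Runtime = 24 h × 40 = 960 h
ceiling fan: 0.03 kW × 960 h = 28.8 kWh
chest freezer: Runtime = 15 h/week × 21 weeks = 315 h
chest freezer: 0.29 kW × 315 h = 91.35 kWh
Total energy = 767.1 kWh
Cost = 767.1 × $0.13 = $99.72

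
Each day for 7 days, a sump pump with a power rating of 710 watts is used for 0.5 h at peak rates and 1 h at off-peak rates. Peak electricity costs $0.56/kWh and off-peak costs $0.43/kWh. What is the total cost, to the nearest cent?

$3.53

Peak energy = 0.71 kW × 0.5 h × 7 = 2.485 kWh
Off-peak energy = 0.71 kW × 1 h × 7 = 4.97 kWh
Cost = 2.485 × $0.56 + 4.97 × $0.43 = $1.3916 + $2.1371 = $3.53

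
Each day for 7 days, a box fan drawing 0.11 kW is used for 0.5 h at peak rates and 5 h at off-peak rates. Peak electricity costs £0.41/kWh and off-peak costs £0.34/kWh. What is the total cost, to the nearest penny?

£1.47

Peak energy = 0.11 kW × 0.5 h × 7 = 0.385 kWh
Off-peak energy = 0.11 kW × 5 h × 7 = 3.85 kWh
Cost = 0.385 × £0.41 + 3.85 × £0.34 = £0.15785 + £1.309 = £1.47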